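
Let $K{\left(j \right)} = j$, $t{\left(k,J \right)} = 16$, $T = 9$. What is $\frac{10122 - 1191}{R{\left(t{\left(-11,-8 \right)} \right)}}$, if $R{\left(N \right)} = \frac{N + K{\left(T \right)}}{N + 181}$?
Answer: $\frac{1759407}{25} \approx 70376.0$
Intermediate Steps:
$R{\left(N \right)} = \frac{9 + N}{181 + N}$ ($R{\left(N \right)} = \frac{N + 9}{N + 181} = \frac{9 + N}{181 + N}$)
$\frac{10122 - 1191}{R{\left(t{\left(-11,-8 \right)} \right)}} = \frac{10122 - 1191}{\frac{1}{181 + 16} \left(9 + 16\right)} = \frac{10122 - 1191}{\frac{1}{197} \cdot 25} = \frac{8931}{\frac{1}{197} \cdot 25} = \frac{8931}{\frac{25}{197}} = 8931 \cdot \frac{197}{25} = \frac{1759407}{25}$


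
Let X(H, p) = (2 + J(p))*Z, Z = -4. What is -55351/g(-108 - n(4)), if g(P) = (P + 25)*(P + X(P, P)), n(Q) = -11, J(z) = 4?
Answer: -55351/8712 ≈ -6.3534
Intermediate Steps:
X(H, p) = -24 (X(H, p) = (2 + 4)*(-4) = 6*(-4) = -24)
g(P) = (-24 + P)*(25 + P) (g(P) = (P + 25)*(P - 24) = (25 + P)*(-24 + P) = (-24 + P)*(25 + P))
-55351/g(-108 - n(4)) = -55351/(-600 + (-108 - 1*(-11)) + (-108 - 1*(-11))**2) = -55351/(-600 + (-108 + 11) + (-108 + 11)**2) = -55351/(-600 - 97 + (-97)**2) = -55351/(-600 - 97 + 9409) = -55351/8712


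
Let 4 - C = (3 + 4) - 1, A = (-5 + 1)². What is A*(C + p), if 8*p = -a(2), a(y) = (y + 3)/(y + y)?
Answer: -69/2 ≈ -34.500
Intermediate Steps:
A = 16 (A = (-4)² = 16)
C = -2 (C = 4 - ((3 + 4) - 1) = 4 - (7 - 1) = 4 - 1*6 = 4 - 6 = -2)
a(y) = (3 + y)/(2*y) (a(y) = (3 + y)/((2*y)) = (3 + y)*(1/(2*y)) = (3 + y)/(2*y))
p = -5/32 (p = (-(3 + 2)/(2*2))/8 = (-5/(2*2))/8 = (-1*5/4)/8 = (⅛)*(-5/4) = -5/32 ≈ -0.15625)
A*(C + p) = 16*(-2 - 5/32) = 16*(-69/32) = -69/2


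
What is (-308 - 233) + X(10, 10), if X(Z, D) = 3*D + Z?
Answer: -501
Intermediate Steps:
X(Z, D) = Z + 3*D
(-308 - 233) + X(10, 10) = (-308 - 233) + (10 + 3*10) = -541 + (10 + 30) = -541 + 40 = -501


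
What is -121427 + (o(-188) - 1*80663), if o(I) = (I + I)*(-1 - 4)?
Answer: -200210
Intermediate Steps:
o(I) = -10*I (o(I) = (2*I)*(-5) = -10*I)
-121427 + (o(-188) - 1*80663) = -121427 + (-10*(-188) - 1*80663) = -121427 + (1880 - 80663) = -121427 - 78783 = -200210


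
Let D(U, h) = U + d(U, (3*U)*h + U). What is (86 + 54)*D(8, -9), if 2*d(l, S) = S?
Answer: -13440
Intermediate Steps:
d(l, S) = S/2
D(U, h) = 3*U/2 + 3*U*h/2 (D(U, h) = U + ((3*U)*h + U)/2 = U + (3*U*h + U)/2 = U + (U + 3*U*h)/2 = U + (U/2 + 3*U*h/2) = 3*U/2 + 3*U*h/2)
(86 + 54)*D(8, -9) = (86 + 54)*((3/2)*8*(1 - 9)) = 140*((3/2)*8*(-8)) = 140*(-96) = -13440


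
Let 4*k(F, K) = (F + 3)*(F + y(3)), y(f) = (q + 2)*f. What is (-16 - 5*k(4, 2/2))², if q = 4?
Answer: 173889/4 ≈ 43472.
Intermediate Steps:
y(f) = 6*f (y(f) = (4 + 2)*f = 6*f)
k(F, K) = (3 + F)*(18 + F)/4 (k(F, K) = ((F + 3)*(F + 6*3))/4 = ((3 + F)*(F + 18))/4 = ((3 + F)*(18 + F))/4 = (3 + F)*(18 + F)/4)
(-16 - 5*k(4, 2/2))² = (-16 - 5*(27/2 + (¼)*4² + (21/4)*4))² = (-16 - 5*(27/2 + (¼)*16 + 21))² = (-16 - 5*(27/2 + 4 + 21))² = (-16 - 5*77/2)² = (-16 - 385/2)² = (-417/2)² = 173889/4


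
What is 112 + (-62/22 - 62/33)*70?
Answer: -7154/33 ≈ -216.79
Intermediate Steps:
112 + (-62/22 - 62/33)*70 = 112 + (-62*1/22 - 62*1/33)*70 = 112 + (-31/11 - 62/33)*70 = 112 - 155/33*70 = 112 - 10850/33 = -7154/33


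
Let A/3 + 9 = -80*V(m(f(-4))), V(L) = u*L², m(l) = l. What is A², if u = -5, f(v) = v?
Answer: 367603929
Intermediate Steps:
V(L) = -5*L²
A = 19173 (A = -27 + 3*(-(-400)*(-4)²) = -27 + 3*(-(-400)*16) = -27 + 3*(-80*(-80)) = -27 + 3*6400 = -27 + 19200 = 19173)
A² = 19173² = 367603929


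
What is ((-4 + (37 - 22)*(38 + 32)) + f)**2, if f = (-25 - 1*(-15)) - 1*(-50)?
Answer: 1179396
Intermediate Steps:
f = 40 (f = (-25 + 15) + 50 = -10 + 50 = 40)
((-4 + (37 - 22)*(38 + 32)) + f)**2 = ((-4 + (37 - 22)*(38 + 32)) + 40)**2 = ((-4 + 15*70) + 40)**2 = ((-4 + 1050) + 40)**2 = (1046 + 40)**2 = 1086**2 = 1179396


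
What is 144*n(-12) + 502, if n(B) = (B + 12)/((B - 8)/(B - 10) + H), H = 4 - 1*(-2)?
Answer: 502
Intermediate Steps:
H = 6 (H = 4 + 2 = 6)
n(B) = (12 + B)/(6 + (-8 + B)/(-10 + B)) (n(B) = (B + 12)/((B - 8)/(B - 10) + 6) = (12 + B)/((-8 + B)/(-10 + B) + 6) = (12 + B)/(6 + (-8 + B)/(-10 + B)))
144*n(-12) + 502 = 144*((-120 + (-12)² + 2*(-12))/(-68 + 7*(-12))) + 502 = 144*((-120 + 144 - 24)/(-68 - 84)) + 502 = 144*(0/(-152)) + 502 = 144*(-1/152*0) + 502 = 144*0 + 502 = 0 + 502 = 502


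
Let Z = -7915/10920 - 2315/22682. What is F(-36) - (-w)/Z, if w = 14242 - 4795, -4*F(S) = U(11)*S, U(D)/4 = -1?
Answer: -234727632756/20480783 ≈ -11461.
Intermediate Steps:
U(D) = -4 (U(D) = 4*(-1) = -4)
F(S) = S (F(S) = -(-1)*S = S)
Z = -20480783/24768744 (Z = -7915*1/10920 - 2315*1/22682 = -1583/2184 - 2315/22682 = -20480783/24768744 ≈ -0.82688)
w = 9447
F(-36) - (-w)/Z = -36 - (-1*9447)/(-20480783/24768744) = -36 - (-9447)*(-24768744)/20480783 = -36 - 1*233990324568/20480783 = -36 - 233990324568/20480783 = -234727632756/20480783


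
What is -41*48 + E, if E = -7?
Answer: -1975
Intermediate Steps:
-41*48 + E = -41*48 - 7 = -1968 - 7 = -1975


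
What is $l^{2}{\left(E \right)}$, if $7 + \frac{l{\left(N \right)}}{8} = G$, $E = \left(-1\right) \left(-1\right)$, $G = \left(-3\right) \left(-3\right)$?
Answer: $256$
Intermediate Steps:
$G = 9$
$E = 1$
$l{\left(N \right)} = 16$ ($l{\left(N \right)} = -56 + 8 \cdot 9 = -56 + 72 = 16$)
$l^{2}{\left(E \right)} = 16^{2} = 256$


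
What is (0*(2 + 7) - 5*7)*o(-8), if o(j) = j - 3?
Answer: 385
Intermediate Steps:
o(j) = -3 + j
(0*(2 + 7) - 5*7)*o(-8) = (0*(2 + 7) - 5*7)*(-3 - 8) = (0*9 - 35)*(-11) = (0 - 35)*(-11) = -35*(-11) = 385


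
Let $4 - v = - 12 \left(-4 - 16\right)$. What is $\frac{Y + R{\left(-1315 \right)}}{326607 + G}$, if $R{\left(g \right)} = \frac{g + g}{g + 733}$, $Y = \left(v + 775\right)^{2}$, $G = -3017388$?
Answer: $- \frac{84542926}{783017271} \approx -0.10797$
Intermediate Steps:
$v = -236$ ($v = 4 - - 12 \left(-4 - 16\right) = 4 - \left(-12\right) \left(-20\right) = 4 - 240 = -236$)
$Y = 290521$ ($Y = \left(-236 + 775\right)^{2} = 539^{2} = 290521$)
$R{\left(g \right)} = \frac{2 g}{733 + g}$
$\frac{Y + R{\left(-1315 \right)}}{326607 + G} = \frac{290521 + 2 \left(-1315\right) \frac{1}{733 - 1315}}{326607 - 3017388} = \frac{290521 + 2 \left(-1315\right) \frac{1}{-582}}{-2690781} = \left(290521 + 2 \left(-1315\right) \left(- \frac{1}{582}\right)\right) \left(- \frac{1}{2690781}\right) = \left(290521 + \frac{1315}{291}\right) \left(- \frac{1}{2690781}\right) = \frac{84542926}{291} \left(- \frac{1}{2690781}\right) = - \frac{84542926}{783017271}$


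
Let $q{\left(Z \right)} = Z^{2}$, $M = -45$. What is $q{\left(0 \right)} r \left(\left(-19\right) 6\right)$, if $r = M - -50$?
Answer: $0$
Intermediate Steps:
$r = 5$ ($r = -45 - -50 = -45 + 50 = 5$)
$q{\left(0 \right)} r \left(\left(-19\right) 6\right) = 0^{2} \cdot 5 \left(\left(-19\right) 6\right) = 0 \cdot 5 \left(-114\right) = 0 \left(-114\right) = 0$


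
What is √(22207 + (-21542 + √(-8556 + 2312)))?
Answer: √(665 + 2*I*√1561) ≈ 25.833 + 1.5294*I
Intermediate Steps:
√(22207 + (-21542 + √(-8556 + 2312))) = √(22207 + (-21542 + √(-6244))) = √(22207 + (-21542 + 2*I*√1561)) = √(665 + 2*I*√1561)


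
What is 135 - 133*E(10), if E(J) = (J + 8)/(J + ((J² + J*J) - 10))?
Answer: 12303/100 ≈ 123.03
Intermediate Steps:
E(J) = (8 + J)/(-10 + J + 2*J²) (E(J) = (8 + J)/(J + ((J² + J²) - 10)) = (8 + J)/(J + (2*J² - 10)) = (8 + J)/(J + (-10 + 2*J²)) = (8 + J)/(-10 + J + 2*J²))
135 - 133*E(10) = 135 - 133*(8 + 10)/(-10 + 10 + 2*10²) = 135 - 133*18/(-10 + 10 + 2*100) = 135 - 133*18/(-10 + 10 + 200) = 135 - 133*18/200 = 135 - 133*9/100 = 135 - 1197/100 = 12303/100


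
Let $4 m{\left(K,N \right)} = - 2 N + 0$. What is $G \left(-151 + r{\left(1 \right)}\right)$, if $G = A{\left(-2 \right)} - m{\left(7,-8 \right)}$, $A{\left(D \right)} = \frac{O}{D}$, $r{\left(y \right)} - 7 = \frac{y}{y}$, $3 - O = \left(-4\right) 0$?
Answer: $\frac{1573}{2} \approx 786.5$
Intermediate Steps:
$O = 3$ ($O = 3 - \left(-4\right) 0 = 3 - 0 = 3 + 0 = 3$)
$r{\left(y \right)} = 8$ ($r{\left(y \right)} = 7 + \frac{y}{y} = 7 + 1 = 8$)
$A{\left(D \right)} = \frac{3}{D}$
$m{\left(K,N \right)} = - \frac{N}{2}$ ($m{\left(K,N \right)} = \frac{- 2 N + 0}{4} = \frac{\left(-2\right) N}{4} = - \frac{N}{2}$)
$G = - \frac{11}{2}$ ($G = \frac{3}{-2} - \left(- \frac{1}{2}\right) \left(-8\right) = 3 \left(- \frac{1}{2}\right) - 4 = - \frac{3}{2} - 4 = - \frac{11}{2} \approx -5.5$)
$G \left(-151 + r{\left(1 \right)}\right) = - \frac{11 \left(-151 + 8\right)}{2} = \left(- \frac{11}{2}\right) \left(-143\right) = \frac{1573}{2}$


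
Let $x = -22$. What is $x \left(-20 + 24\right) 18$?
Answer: $-1584$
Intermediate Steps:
$x \left(-20 + 24\right) 18 = - 22 \left(-20 + 24\right) 18 = \left(-22\right) 4 \cdot 18 = \left(-88\right) 18 = -1584$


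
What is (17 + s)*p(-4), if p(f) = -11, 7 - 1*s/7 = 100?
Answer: 6974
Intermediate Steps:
s = -651 (s = 49 - 7*100 = 49 - 700 = -651)
(17 + s)*p(-4) = (17 - 651)*(-11) = -634*(-11) = 6974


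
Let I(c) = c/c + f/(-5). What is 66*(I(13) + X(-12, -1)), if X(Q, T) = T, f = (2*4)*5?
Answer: -528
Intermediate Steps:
f = 40 (f = 8*5 = 40)
I(c) = -7 (I(c) = c/c + 40/(-5) = 1 + 40*(-⅕) = 1 - 8 = -7)
66*(I(13) + X(-12, -1)) = 66*(-7 - 1) = 66*(-8) = -528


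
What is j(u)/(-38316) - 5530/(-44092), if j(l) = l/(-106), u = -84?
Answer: 233920512/1865411267 ≈ 0.12540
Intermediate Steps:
j(l) = -l/106 (j(l) = l*(-1/106) = -l/106)
j(u)/(-38316) - 5530/(-44092) = -1/106*(-84)/(-38316) - 5530/(-44092) = (42/53)*(-1/38316) - 5530*(-1/44092) = -7/338458 + 2765/22046 = 233920512/1865411267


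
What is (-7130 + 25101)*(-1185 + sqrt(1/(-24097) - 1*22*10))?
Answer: -21295635 + 17971*I*sqrt(127746414077)/24097 ≈ -2.1296e+7 + 2.6655e+5*I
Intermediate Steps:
(-7130 + 25101)*(-1185 + sqrt(1/(-24097) - 1*22*10)) = 17971*(-1185 + sqrt(-1/24097 - 22*10)) = 17971*(-1185 + sqrt(-1/24097 - 220)) = 17971*(-1185 + sqrt(-5301341/24097)) = 17971*(-1185 + I*sqrt(127746414077)/24097) = -21295635 + 17971*I*sqrt(127746414077)/24097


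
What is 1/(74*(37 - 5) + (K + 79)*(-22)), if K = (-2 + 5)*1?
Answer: 1/564 ≈ 0.0017731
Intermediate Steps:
K = 3 (K = 3*1 = 3)
1/(74*(37 - 5) + (K + 79)*(-22)) = 1/(74*(37 - 5) + (3 + 79)*(-22)) = 1/(74*32 + 82*(-22)) = 1/(2368 - 1804) = 1/564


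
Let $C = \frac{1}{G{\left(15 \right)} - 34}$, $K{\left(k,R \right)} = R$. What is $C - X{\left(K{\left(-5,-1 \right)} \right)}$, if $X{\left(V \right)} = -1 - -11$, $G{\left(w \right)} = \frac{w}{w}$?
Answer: $- \frac{331}{33} \approx -10.03$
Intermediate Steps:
$G{\left(w \right)} = 1$
$X{\left(V \right)} = 10$ ($X{\left(V \right)} = -1 + 11 = 10$)
$C = - \frac{1}{33}$ ($C = \frac{1}{1 - 34} = \frac{1}{-33} = - \frac{1}{33} \approx -0.030303$)
$C - X{\left(K{\left(-5,-1 \right)} \right)} = - \frac{1}{33} - 10 = - \frac{331}{33}$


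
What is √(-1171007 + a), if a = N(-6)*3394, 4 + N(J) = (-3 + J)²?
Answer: I*√909669 ≈ 953.77*I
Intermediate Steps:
N(J) = -4 + (-3 + J)²
a = 261338 (a = (-4 + (-3 - 6)²)*3394 = (-4 + (-9)²)*3394 = (-4 + 81)*3394 = 77*3394 = 261338)
√(-1171007 + a) = √(-1171007 + 261338) = √(-909669) = I*√909669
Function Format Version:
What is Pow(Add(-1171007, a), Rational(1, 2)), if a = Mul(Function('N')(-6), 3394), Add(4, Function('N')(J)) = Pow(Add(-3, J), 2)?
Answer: Mul(I, Pow(909669, Rational(1, 2))) ≈ Mul(953.77, I)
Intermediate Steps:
Function('N')(J) = Add(-4, Pow(Add(-3, J), 2))
a = 261338 (a = Mul(Add(-4, Pow(Add(-3, -6), 2)), 3394) = Mul(Add(-4, Pow(-9, 2)), 3394) = Mul(Add(-4, 81), 3394) = Mul(77, 3394) = 261338)
Pow(Add(-1171007, a), Rational(1, 2)) = Pow(Add(-1171007, 261338), Rational(1, 2)) = Pow(-909669, Rational(1, 2)) = Mul(I, Pow(909669, Rational(1, 2)))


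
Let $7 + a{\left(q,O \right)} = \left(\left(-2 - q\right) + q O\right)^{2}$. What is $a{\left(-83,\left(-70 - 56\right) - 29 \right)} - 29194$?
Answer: $167569715$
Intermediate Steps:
$a{\left(q,O \right)} = -7 + \left(-2 - q + O q\right)^{2}$ ($a{\left(q,O \right)} = -7 + \left(\left(-2 - q\right) + q O\right)^{2} = -7 + \left(\left(-2 - q\right) + O q\right)^{2} = -7 + \left(-2 - q + O q\right)^{2}$)
$a{\left(-83,\left(-70 - 56\right) - 29 \right)} - 29194 = \left(-7 + \left(2 - 83 - \left(\left(-70 - 56\right) - 29\right) \left(-83\right)\right)^{2}\right) - 29194 = \left(-7 + \left(2 - 83 - \left(-126 - 29\right) \left(-83\right)\right)^{2}\right) - 29194 = \left(-7 + \left(2 - 83 - \left(-155\right) \left(-83\right)\right)^{2}\right) - 29194 = \left(-7 + \left(2 - 83 - 12865\right)^{2}\right) - 29194 = \left(-7 + \left(-12946\right)^{2}\right) - 29194 = \left(-7 + 167598916\right) - 29194 = 167598909 - 29194 = 167569715$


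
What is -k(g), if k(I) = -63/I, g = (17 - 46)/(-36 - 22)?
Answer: 126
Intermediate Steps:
g = 1/2 (g = -29/(-58) = -29*(-1/58) = 1/2 ≈ 0.50000)
-k(g) = -(-63)/1/2 = -(-63)*2 = -1*(-126) = 126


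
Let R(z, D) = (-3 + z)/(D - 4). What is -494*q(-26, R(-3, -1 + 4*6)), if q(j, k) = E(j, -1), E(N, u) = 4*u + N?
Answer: 14820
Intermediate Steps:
E(N, u) = N + 4*u
R(z, D) = (-3 + z)/(-4 + D)
q(j, k) = -4 + j (q(j, k) = j + 4*(-1) = j - 4 = -4 + j)
-494*q(-26, R(-3, -1 + 4*6)) = -494*(-4 - 26) = -494*(-30) = 14820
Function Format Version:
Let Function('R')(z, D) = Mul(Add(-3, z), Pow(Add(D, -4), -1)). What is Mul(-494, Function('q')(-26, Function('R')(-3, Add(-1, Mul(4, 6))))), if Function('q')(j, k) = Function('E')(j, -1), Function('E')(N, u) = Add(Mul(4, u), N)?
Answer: 14820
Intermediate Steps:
Function('E')(N, u) = Add(N, Mul(4, u))
Function('R')(z, D) = Mul(Pow(Add(-4, D), -1), Add(-3, z)) (Function('R')(z, D) = Mul(Add(-3, z), Pow(Add(-4, D), -1)) = Mul(Pow(Add(-4, D), -1), Add(-3, z)))
Function('q')(j, k) = Add(-4, j) (Function('q')(j, k) = Add(j, Mul(4, -1)) = Add(j, -4) = Add(-4, j))
Mul(-494, Function('q')(-26, Function('R')(-3, Add(-1, Mul(4, 6))))) = Mul(-494, Add(-4, -26)) = Mul(-494, -30) = 14820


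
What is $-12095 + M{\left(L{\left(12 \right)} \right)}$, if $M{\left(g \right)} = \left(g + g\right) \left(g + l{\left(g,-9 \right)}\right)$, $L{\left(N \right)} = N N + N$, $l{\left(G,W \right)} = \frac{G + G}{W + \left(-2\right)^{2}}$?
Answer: $\frac{85541}{5} \approx 17108.0$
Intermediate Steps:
$l{\left(G,W \right)} = \frac{2 G}{4 + W}$ ($l{\left(G,W \right)} = \frac{2 G}{W + 4} = \frac{2 G}{4 + W}$)
$L{\left(N \right)} = N + N^{2}$ ($L{\left(N \right)} = N^{2} + N = N + N^{2}$)
$M{\left(g \right)} = \frac{6 g^{2}}{5}$ ($M{\left(g \right)} = \left(g + g\right) \left(g + \frac{2 g}{4 - 9}\right) = 2 g \left(g + \frac{2 g}{-5}\right) = 2 g \left(g + 2 g \left(- \frac{1}{5}\right)\right) = 2 g \left(g - \frac{2 g}{5}\right) = 2 g \frac{3 g}{5} = \frac{6 g^{2}}{5}$)
$-12095 + M{\left(L{\left(12 \right)} \right)} = -12095 + \frac{6 \left(12 \left(1 + 12\right)\right)^{2}}{5} = -12095 + \frac{6 \left(12 \cdot 13\right)^{2}}{5} = -12095 + \frac{6 \cdot 156^{2}}{5} = -12095 + \frac{6}{5} \cdot 24336 = -12095 + \frac{146016}{5} = \frac{85541}{5}$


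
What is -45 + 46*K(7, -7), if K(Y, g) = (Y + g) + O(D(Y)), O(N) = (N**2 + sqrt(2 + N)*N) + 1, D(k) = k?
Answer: 3221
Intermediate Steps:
O(N) = 1 + N**2 + N*sqrt(2 + N) (O(N) = (N**2 + N*sqrt(2 + N)) + 1 = 1 + N**2 + N*sqrt(2 + N))
K(Y, g) = 1 + Y + g + Y**2 + Y*sqrt(2 + Y) (K(Y, g) = (Y + g) + (1 + Y**2 + Y*sqrt(2 + Y)) = 1 + Y + g + Y**2 + Y*sqrt(2 + Y))
-45 + 46*K(7, -7) = -45 + 46*(1 + 7 - 7 + 7**2 + 7*sqrt(2 + 7)) = -45 + 46*(1 + 7 - 7 + 49 + 7*sqrt(9)) = -45 + 46*(1 + 7 - 7 + 49 + 7*3) = -45 + 46*(1 + 7 - 7 + 49 + 21) = -45 + 46*71 = -45 + 3266 = 3221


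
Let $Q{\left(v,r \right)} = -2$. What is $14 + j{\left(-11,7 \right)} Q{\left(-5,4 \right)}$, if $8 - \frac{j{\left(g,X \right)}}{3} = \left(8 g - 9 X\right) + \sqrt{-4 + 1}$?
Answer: $-940 + 6 i \sqrt{3} \approx -940.0 + 10.392 i$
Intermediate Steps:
$j{\left(g,X \right)} = 24 - 24 g + 27 X - 3 i \sqrt{3}$ ($j{\left(g,X \right)} = 24 - 3 \left(\left(8 g - 9 X\right) + \sqrt{-4 + 1}\right) = 24 - 3 \left(\left(- 9 X + 8 g\right) + \sqrt{-3}\right) = 24 - 3 \left(\left(- 9 X + 8 g\right) + i \sqrt{3}\right) = 24 - 3 \left(- 9 X + 8 g + i \sqrt{3}\right) = 24 - \left(- 27 X + 24 g + 3 i \sqrt{3}\right) = 24 - 24 g + 27 X - 3 i \sqrt{3}$)
$14 + j{\left(-11,7 \right)} Q{\left(-5,4 \right)} = 14 + \left(24 - -264 + 27 \cdot 7 - 3 i \sqrt{3}\right) \left(-2\right) = 14 + \left(24 + 264 + 189 - 3 i \sqrt{3}\right) \left(-2\right) = 14 + \left(477 - 3 i \sqrt{3}\right) \left(-2\right) = 14 - \left(954 - 6 i \sqrt{3}\right) = -940 + 6 i \sqrt{3}$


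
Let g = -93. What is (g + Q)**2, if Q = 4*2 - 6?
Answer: 8281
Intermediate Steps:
Q = 2 (Q = 8 - 6 = 2)
(g + Q)**2 = (-93 + 2)**2 = (-91)**2 = 8281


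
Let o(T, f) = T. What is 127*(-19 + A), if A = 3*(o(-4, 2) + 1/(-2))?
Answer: -8255/2 ≈ -4127.5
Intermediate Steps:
A = -27/2 (A = 3*(-4 + 1/(-2)) = 3*(-4 - ½) = 3*(-9/2) = -27/2 ≈ -13.500)
127*(-19 + A) = 127*(-19 - 27/2) = 127*(-65/2) = -8255/2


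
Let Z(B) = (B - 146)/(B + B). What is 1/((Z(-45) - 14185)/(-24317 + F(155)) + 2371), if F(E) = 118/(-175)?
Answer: 76600674/181664874119 ≈ 0.00042166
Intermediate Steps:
Z(B) = (-146 + B)/(2*B) (Z(B) = (-146 + B)/((2*B)) = (-146 + B)*(1/(2*B)) = (-146 + B)/(2*B))
F(E) = -118/175 (F(E) = 118*(-1/175) = -118/175)
1/((Z(-45) - 14185)/(-24317 + F(155)) + 2371) = 1/(((1/2)*(-146 - 45)/(-45) - 14185)/(-24317 - 118/175) + 2371) = 1/(((1/2)*(-1/45)*(-191) - 14185)/(-4255593/175) + 2371) = 1/((191/90 - 14185)*(-175/4255593) + 2371) = 1/(-1276459/90*(-175/4255593) + 2371) = 1/(44676065/76600674 + 2371) = 1/(181664874119/76600674) = 76600674/181664874119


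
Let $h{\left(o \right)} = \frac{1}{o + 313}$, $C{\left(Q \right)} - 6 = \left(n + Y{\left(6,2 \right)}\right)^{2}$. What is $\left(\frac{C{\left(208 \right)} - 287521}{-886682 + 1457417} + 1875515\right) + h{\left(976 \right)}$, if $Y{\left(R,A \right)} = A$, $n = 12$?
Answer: $\frac{459924552403423}{245225805} \approx 1.8755 \cdot 10^{6}$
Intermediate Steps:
$C{\left(Q \right)} = 202$ ($C{\left(Q \right)} = 6 + \left(12 + 2\right)^{2} = 6 + 14^{2} = 6 + 196 = 202$)
$h{\left(o \right)} = \frac{1}{313 + o}$
$\left(\frac{C{\left(208 \right)} - 287521}{-886682 + 1457417} + 1875515\right) + h{\left(976 \right)} = \left(\frac{202 - 287521}{-886682 + 1457417} + 1875515\right) + \frac{1}{313 + 976} = \left(- \frac{287319}{570735} + 1875515\right) + \frac{1}{1289} = \left(\left(-287319\right) \frac{1}{570735} + 1875515\right) + \frac{1}{1289} = \left(- \frac{95773}{190245} + 1875515\right) + \frac{1}{1289} = \frac{356807255402}{190245} + \frac{1}{1289} = \frac{459924552403423}{245225805}$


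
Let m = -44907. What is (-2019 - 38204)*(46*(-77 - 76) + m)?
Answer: 2089383735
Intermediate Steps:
(-2019 - 38204)*(46*(-77 - 76) + m) = (-2019 - 38204)*(46*(-77 - 76) - 44907) = -40223*(46*(-153) - 44907) = -40223*(-7038 - 44907) = -40223*(-51945) = 2089383735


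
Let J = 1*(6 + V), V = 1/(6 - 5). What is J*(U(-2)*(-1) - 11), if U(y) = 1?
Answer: -84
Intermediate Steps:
V = 1 (V = 1/1 = 1)
J = 7 (J = 1*(6 + 1) = 1*7 = 7)
J*(U(-2)*(-1) - 11) = 7*(1*(-1) - 11) = 7*(-1 - 11) = 7*(-12) = -84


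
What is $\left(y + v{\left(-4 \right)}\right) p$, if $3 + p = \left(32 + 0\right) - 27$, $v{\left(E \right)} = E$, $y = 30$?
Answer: $52$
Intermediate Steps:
$p = 2$ ($p = -3 + \left(\left(32 + 0\right) - 27\right) = -3 + \left(32 - 27\right) = -3 + 5 = 2$)
$\left(y + v{\left(-4 \right)}\right) p = \left(30 - 4\right) 2 = 26 \cdot 2 = 52$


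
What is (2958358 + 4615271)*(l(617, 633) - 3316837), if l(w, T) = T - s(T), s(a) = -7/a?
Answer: -5299412425818875/211 ≈ -2.5116e+13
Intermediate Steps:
l(w, T) = T + 7/T (l(w, T) = T - (-7)/T = T + 7/T)
(2958358 + 4615271)*(l(617, 633) - 3316837) = (2958358 + 4615271)*((633 + 7/633) - 3316837) = 7573629*((633 + 7*(1/633)) - 3316837) = 7573629*((633 + 7/633) - 3316837) = 7573629*(400696/633 - 3316837) = 7573629*(-2099157125/633) = -5299412425818875/211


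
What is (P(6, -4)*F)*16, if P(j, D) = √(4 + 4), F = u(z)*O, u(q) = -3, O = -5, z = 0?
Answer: 480*√2 ≈ 678.82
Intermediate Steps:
F = 15 (F = -3*(-5) = 15)
P(j, D) = 2*√2 (P(j, D) = √8 = 2*√2)
(P(6, -4)*F)*16 = ((2*√2)*15)*16 = (30*√2)*16 = 480*√2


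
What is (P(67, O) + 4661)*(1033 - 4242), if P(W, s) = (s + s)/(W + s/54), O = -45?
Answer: -5936255293/397 ≈ -1.4953e+7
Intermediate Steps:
P(W, s) = 2*s/(W + s/54) (P(W, s) = (2*s)/(W + s*(1/54)) = (2*s)/(W + s/54) = 2*s/(W + s/54))
(P(67, O) + 4661)*(1033 - 4242) = (108*(-45)/(-45 + 54*67) + 4661)*(1033 - 4242) = (108*(-45)/(-45 + 3618) + 4661)*(-3209) = (108*(-45)/3573 + 4661)*(-3209) = (108*(-45)*(1/3573) + 4661)*(-3209) = (-540/397 + 4661)*(-3209) = (1849877/397)*(-3209) = -5936255293/397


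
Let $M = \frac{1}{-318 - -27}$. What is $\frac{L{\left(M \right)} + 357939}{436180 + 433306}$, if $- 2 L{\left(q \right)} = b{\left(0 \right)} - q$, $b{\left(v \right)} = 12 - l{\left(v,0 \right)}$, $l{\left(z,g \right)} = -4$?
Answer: $\frac{208315841}{506040852} \approx 0.41166$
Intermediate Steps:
$b{\left(v \right)} = 16$ ($b{\left(v \right)} = 12 - -4 = 12 + 4 = 16$)
$M = - \frac{1}{291}$ ($M = \frac{1}{-318 + \left(40 - 13\right)} = \frac{1}{-318 + 27} = \frac{1}{-291} = - \frac{1}{291} \approx -0.0034364$)
$L{\left(q \right)} = -8 + \frac{q}{2}$ ($L{\left(q \right)} = - \frac{16 - q}{2} = -8 + \frac{q}{2}$)
$\frac{L{\left(M \right)} + 357939}{436180 + 433306} = \frac{\left(-8 + \frac{1}{2} \left(- \frac{1}{291}\right)\right) + 357939}{436180 + 433306} = \frac{\left(-8 - \frac{1}{582}\right) + 357939}{869486} = \left(- \frac{4657}{582} + 357939\right) \frac{1}{869486} = \frac{208315841}{582} \cdot \frac{1}{869486} = \frac{208315841}{506040852}$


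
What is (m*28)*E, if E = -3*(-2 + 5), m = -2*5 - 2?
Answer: 3024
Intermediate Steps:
m = -12 (m = -10 - 2 = -12)
E = -9 (E = -3*3 = -9)
(m*28)*E = -12*28*(-9) = -336*(-9) = 3024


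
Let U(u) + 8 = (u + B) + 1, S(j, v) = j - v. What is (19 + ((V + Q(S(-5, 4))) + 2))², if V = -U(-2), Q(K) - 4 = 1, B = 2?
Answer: 1089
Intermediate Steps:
Q(K) = 5 (Q(K) = 4 + 1 = 5)
U(u) = -5 + u (U(u) = -8 + ((u + 2) + 1) = -8 + ((2 + u) + 1) = -8 + (3 + u) = -5 + u)
V = 7 (V = -(-5 - 2) = -1*(-7) = 7)
(19 + ((V + Q(S(-5, 4))) + 2))² = (19 + ((7 + 5) + 2))² = (19 + (12 + 2))² = (19 + 14)² = 33² = 1089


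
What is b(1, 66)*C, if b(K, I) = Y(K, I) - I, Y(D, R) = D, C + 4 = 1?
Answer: 195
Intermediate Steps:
C = -3 (C = -4 + 1 = -3)
b(K, I) = K - I
b(1, 66)*C = (1 - 1*66)*(-3) = (1 - 66)*(-3) = -65*(-3) = 195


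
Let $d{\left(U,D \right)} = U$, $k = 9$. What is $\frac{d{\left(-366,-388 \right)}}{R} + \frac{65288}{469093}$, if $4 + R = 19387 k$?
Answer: $\frac{11219696914}{81846877547} \approx 0.13708$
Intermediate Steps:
$R = 174479$ ($R = -4 + 19387 \cdot 9 = -4 + 174483 = 174479$)
$\frac{d{\left(-366,-388 \right)}}{R} + \frac{65288}{469093} = - \frac{366}{174479} + \frac{65288}{469093} = \frac{11219696914}{81846877547}$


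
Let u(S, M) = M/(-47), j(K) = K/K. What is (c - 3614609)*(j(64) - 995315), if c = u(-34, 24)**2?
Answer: 7947254538076370/2209 ≈ 3.5977e+12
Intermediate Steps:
j(K) = 1
u(S, M) = -M/47 (u(S, M) = M*(-1/47) = -M/47)
c = 576/2209 (c = (-1/47*24)**2 = (-24/47)**2 = 576/2209 ≈ 0.26075)
(c - 3614609)*(j(64) - 995315) = (576/2209 - 3614609)*(1 - 995315) = -7984670705/2209*(-995314) = 7947254538076370/2209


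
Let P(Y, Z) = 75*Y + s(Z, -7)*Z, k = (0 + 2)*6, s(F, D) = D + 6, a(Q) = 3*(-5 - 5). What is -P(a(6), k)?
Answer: 2262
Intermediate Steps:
a(Q) = -30 (a(Q) = 3*(-10) = -30)
s(F, D) = 6 + D
k = 12 (k = 2*6 = 12)
P(Y, Z) = -Z + 75*Y (P(Y, Z) = 75*Y + (6 - 7)*Z = 75*Y - Z = -Z + 75*Y)
-P(a(6), k) = -(-1*12 + 75*(-30)) = -(-12 - 2250) = -1*(-2262) = 2262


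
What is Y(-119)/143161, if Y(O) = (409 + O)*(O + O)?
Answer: -69020/143161 ≈ -0.48211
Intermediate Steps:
Y(O) = 2*O*(409 + O) (Y(O) = (409 + O)*(2*O) = 2*O*(409 + O))
Y(-119)/143161 = (2*(-119)*(409 - 119))/143161 = (2*(-119)*290)*(1/143161) = -69020*1/143161 = -69020/143161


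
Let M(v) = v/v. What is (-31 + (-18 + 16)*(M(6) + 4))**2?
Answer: 1681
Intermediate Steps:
M(v) = 1
(-31 + (-18 + 16)*(M(6) + 4))**2 = (-31 + (-18 + 16)*(1 + 4))**2 = (-31 - 2*5)**2 = (-31 - 10)**2 = (-41)**2 = 1681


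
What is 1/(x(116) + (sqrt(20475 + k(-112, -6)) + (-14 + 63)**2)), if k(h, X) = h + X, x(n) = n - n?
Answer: 2401/5744444 - sqrt(20357)/5744444 ≈ 0.00039313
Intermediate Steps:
x(n) = 0
k(h, X) = X + h
1/(x(116) + (sqrt(20475 + k(-112, -6)) + (-14 + 63)**2)) = 1/(0 + (sqrt(20475 + (-6 - 112)) + (-14 + 63)**2)) = 1/(0 + (sqrt(20475 - 118) + 49**2)) = 1/(0 + (sqrt(20357) + 2401)) = 1/(0 + (2401 + sqrt(20357))) = 1/(2401 + sqrt(20357))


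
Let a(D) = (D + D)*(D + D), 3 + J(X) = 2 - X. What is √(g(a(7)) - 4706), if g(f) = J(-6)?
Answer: I*√4701 ≈ 68.564*I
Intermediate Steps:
J(X) = -1 - X (J(X) = -3 + (2 - X) = -1 - X)
a(D) = 4*D² (a(D) = (2*D)*(2*D) = 4*D²)
g(f) = 5 (g(f) = -1 - 1*(-6) = -1 + 6 = 5)
√(g(a(7)) - 4706) = √(5 - 4706) = √(-4701) = I*√4701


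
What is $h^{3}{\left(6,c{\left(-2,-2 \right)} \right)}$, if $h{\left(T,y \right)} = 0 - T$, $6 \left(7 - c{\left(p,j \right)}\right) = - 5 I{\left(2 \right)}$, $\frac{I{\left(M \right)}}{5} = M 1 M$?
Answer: $-216$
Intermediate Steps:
$I{\left(M \right)} = 5 M^{2}$ ($I{\left(M \right)} = 5 M 1 M = 5 M M = 5 M^{2}$)
$c{\left(p,j \right)} = \frac{71}{3}$ ($c{\left(p,j \right)} = 7 - \frac{\left(-5\right) 5 \cdot 2^{2}}{6} = 7 - \frac{\left(-5\right) 5 \cdot 4}{6} = 7 - \frac{\left(-5\right) 20}{6} = 7 - - \frac{50}{3} = 7 + \frac{50}{3} = \frac{71}{3}$)
$h{\left(T,y \right)} = - T$
$h^{3}{\left(6,c{\left(-2,-2 \right)} \right)} = \left(\left(-1\right) 6\right)^{3} = \left(-6\right)^{3} = -216$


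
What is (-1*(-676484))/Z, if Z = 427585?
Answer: 676484/427585 ≈ 1.5821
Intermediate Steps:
(-1*(-676484))/Z = -1*(-676484)/427585 = 676484*(1/427585) = 676484/427585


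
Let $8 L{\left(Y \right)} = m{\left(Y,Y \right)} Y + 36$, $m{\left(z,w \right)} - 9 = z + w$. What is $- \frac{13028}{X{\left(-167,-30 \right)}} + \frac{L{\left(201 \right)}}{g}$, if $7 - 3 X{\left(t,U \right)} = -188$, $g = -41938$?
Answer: $- \frac{336639859}{1677520} \approx -200.68$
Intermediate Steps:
$m{\left(z,w \right)} = 9 + w + z$ ($m{\left(z,w \right)} = 9 + \left(z + w\right) = 9 + \left(w + z\right) = 9 + w + z$)
$X{\left(t,U \right)} = 65$ ($X{\left(t,U \right)} = \frac{7}{3} - - \frac{188}{3} = \frac{7}{3} + \frac{188}{3} = 65$)
$L{\left(Y \right)} = \frac{9}{2} + \frac{Y \left(9 + 2 Y\right)}{8}$ ($L{\left(Y \right)} = \frac{\left(9 + Y + Y\right) Y + 36}{8} = \frac{\left(9 + 2 Y\right) Y + 36}{8} = \frac{Y \left(9 + 2 Y\right) + 36}{8} = \frac{36 + Y \left(9 + 2 Y\right)}{8} = \frac{9}{2} + \frac{Y \left(9 + 2 Y\right)}{8}$)
$- \frac{13028}{X{\left(-167,-30 \right)}} + \frac{L{\left(201 \right)}}{g} = - \frac{13028}{65} + \frac{\frac{9}{2} + \frac{1}{8} \cdot 201 \left(9 + 2 \cdot 201\right)}{-41938} = \left(-13028\right) \frac{1}{65} + \left(\frac{9}{2} + \frac{1}{8} \cdot 201 \left(9 + 402\right)\right) \left(- \frac{1}{41938}\right) = - \frac{13028}{65} + \left(\frac{9}{2} + \frac{1}{8} \cdot 201 \cdot 411\right) \left(- \frac{1}{41938}\right) = - \frac{13028}{65} + \left(\frac{9}{2} + \frac{82611}{8}\right) \left(- \frac{1}{41938}\right) = - \frac{13028}{65} + \frac{82647}{8} \left(- \frac{1}{41938}\right) = - \frac{13028}{65} - \frac{82647}{335504} = - \frac{336639859}{1677520}$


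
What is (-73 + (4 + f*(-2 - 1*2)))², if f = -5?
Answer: 2401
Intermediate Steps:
(-73 + (4 + f*(-2 - 1*2)))² = (-73 + (4 - 5*(-2 - 1*2)))² = (-73 + (4 - 5*(-2 - 2)))² = (-73 + (4 - 5*(-4)))² = (-73 + (4 + 20))² = (-73 + 24)² = (-49)² = 2401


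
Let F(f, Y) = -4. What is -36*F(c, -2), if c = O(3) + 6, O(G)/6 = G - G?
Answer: 144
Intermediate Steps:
O(G) = 0 (O(G) = 6*(G - G) = 6*0 = 0)
c = 6 (c = 0 + 6 = 6)
-36*F(c, -2) = -36*(-4) = 144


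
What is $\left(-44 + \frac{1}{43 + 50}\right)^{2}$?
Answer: $\frac{16736281}{8649} \approx 1935.1$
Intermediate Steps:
$\left(-44 + \frac{1}{43 + 50}\right)^{2} = \left(-44 + \frac{1}{93}\right)^{2} = \left(- \frac{4091}{93}\right)^{2} = \frac{16736281}{8649}$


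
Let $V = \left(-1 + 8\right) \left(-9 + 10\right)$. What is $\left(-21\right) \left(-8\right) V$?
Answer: $1176$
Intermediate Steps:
$V = 7$ ($V = 7 \cdot 1 = 7$)
$\left(-21\right) \left(-8\right) V = \left(-21\right) \left(-8\right) 7 = 168 \cdot 7 = 1176$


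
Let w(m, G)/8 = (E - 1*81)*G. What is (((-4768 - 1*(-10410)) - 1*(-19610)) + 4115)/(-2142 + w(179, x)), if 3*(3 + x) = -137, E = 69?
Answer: 29367/2530 ≈ 11.608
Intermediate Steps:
x = -146/3 (x = -3 + (1/3)*(-137) = -3 - 137/3 = -146/3 ≈ -48.667)
w(m, G) = -96*G (w(m, G) = 8*((69 - 1*81)*G) = 8*((69 - 81)*G) = 8*(-12*G) = -96*G)
(((-4768 - 1*(-10410)) - 1*(-19610)) + 4115)/(-2142 + w(179, x)) = (((-4768 - 1*(-10410)) - 1*(-19610)) + 4115)/(-2142 - 96*(-146/3)) = (((-4768 + 10410) + 19610) + 4115)/(-2142 + 4672) = ((5642 + 19610) + 4115)/2530 = (25252 + 4115)*(1/2530) = 29367*(1/2530) = 29367/2530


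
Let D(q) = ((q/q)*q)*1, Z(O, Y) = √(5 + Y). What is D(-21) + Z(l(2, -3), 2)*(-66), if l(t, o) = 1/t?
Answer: -21 - 66*√7 ≈ -195.62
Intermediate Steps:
D(q) = q (D(q) = (1*q)*1 = q*1 = q)
D(-21) + Z(l(2, -3), 2)*(-66) = -21 + √(5 + 2)*(-66) = -21 + √7*(-66) = -21 - 66*√7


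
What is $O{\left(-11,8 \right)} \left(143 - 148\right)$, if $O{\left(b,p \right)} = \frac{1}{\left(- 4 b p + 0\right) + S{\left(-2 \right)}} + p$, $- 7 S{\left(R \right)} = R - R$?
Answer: $- \frac{14085}{352} \approx -40.014$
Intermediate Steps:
$S{\left(R \right)} = 0$ ($S{\left(R \right)} = - \frac{R - R}{7} = \left(- \frac{1}{7}\right) 0 = 0$)
$O{\left(b,p \right)} = p - \frac{1}{4 b p}$ ($O{\left(b,p \right)} = \frac{1}{\left(- 4 b p + 0\right) + 0} + p = \frac{1}{- 4 b p + 0} + p = \frac{1}{\left(-4\right) b p} + p = - \frac{1}{4 b p} + p = p - \frac{1}{4 b p}$)
$O{\left(-11,8 \right)} \left(143 - 148\right) = \left(8 - \frac{1}{4 \left(-11\right) 8}\right) \left(143 - 148\right) = \left(8 - \left(- \frac{1}{44}\right) \frac{1}{8}\right) \left(-5\right) = \left(8 + \frac{1}{352}\right) \left(-5\right) = \frac{2817}{352} \left(-5\right) = - \frac{14085}{352}$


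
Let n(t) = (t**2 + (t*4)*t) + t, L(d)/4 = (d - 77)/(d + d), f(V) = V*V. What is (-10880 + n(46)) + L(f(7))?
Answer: -1786/7 ≈ -255.14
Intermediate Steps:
f(V) = V**2
L(d) = 2*(-77 + d)/d (L(d) = 4*((d - 77)/(d + d)) = 4*((-77 + d)/((2*d))) = 4*((-77 + d)*(1/(2*d))) = 4*((-77 + d)/(2*d)) = 2*(-77 + d)/d)
n(t) = t + 5*t**2 (n(t) = (t**2 + (4*t)*t) + t = (t**2 + 4*t**2) + t = 5*t**2 + t = t + 5*t**2)
(-10880 + n(46)) + L(f(7)) = (-10880 + 46*(1 + 5*46)) + (2 - 154/(7**2)) = (-10880 + 46*(1 + 230)) + (2 - 154/49) = (-10880 + 46*231) + (2 - 154*1/49) = (-10880 + 10626) + (2 - 22/7) = -254 - 8/7 = -1786/7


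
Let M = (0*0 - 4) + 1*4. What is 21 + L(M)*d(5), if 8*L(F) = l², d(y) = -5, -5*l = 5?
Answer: 163/8 ≈ 20.375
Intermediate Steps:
l = -1 (l = -⅕*5 = -1)
M = 0 (M = (0 - 4) + 4 = -4 + 4 = 0)
L(F) = ⅛ (L(F) = (⅛)*(-1)² = (⅛)*1 = ⅛)
21 + L(M)*d(5) = 21 + (⅛)*(-5) = 21 - 5/8 = 163/8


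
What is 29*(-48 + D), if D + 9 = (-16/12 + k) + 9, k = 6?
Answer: -3770/3 ≈ -1256.7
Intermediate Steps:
D = 14/3 (D = -9 + ((-16/12 + 6) + 9) = -9 + ((-16*1/12 + 6) + 9) = -9 + ((-4/3 + 6) + 9) = -9 + (14/3 + 9) = -9 + 41/3 = 14/3 ≈ 4.6667)
29*(-48 + D) = 29*(-48 + 14/3) = 29*(-130/3) = -3770/3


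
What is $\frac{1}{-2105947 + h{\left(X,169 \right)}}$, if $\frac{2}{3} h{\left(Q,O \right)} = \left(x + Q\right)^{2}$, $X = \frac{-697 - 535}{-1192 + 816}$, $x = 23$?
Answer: $- \frac{4418}{9299498171} \approx -4.7508 \cdot 10^{-7}$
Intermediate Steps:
$X = \frac{154}{47}$ ($X = - \frac{1232}{-376} = \left(-1232\right) \left(- \frac{1}{376}\right) = \frac{154}{47} \approx 3.2766$)
$h{\left(Q,O \right)} = \frac{3 \left(23 + Q\right)^{2}}{2}$
$\frac{1}{-2105947 + h{\left(X,169 \right)}} = \frac{1}{-2105947 + \frac{3 \left(23 + \frac{154}{47}\right)^{2}}{2}} = \frac{1}{-2105947 + \frac{3 \left(\frac{1235}{47}\right)^{2}}{2}} = \frac{1}{-2105947 + \frac{3}{2} \cdot \frac{1525225}{2209}} = \frac{1}{-2105947 + \frac{4575675}{4418}} = \frac{1}{- \frac{9299498171}{4418}} = - \frac{4418}{9299498171}$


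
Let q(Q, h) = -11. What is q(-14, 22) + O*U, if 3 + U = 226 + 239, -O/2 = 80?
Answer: -73931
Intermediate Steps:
O = -160 (O = -2*80 = -160)
U = 462 (U = -3 + (226 + 239) = -3 + 465 = 462)
q(-14, 22) + O*U = -11 - 160*462 = -11 - 73920 = -73931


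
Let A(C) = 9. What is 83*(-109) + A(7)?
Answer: -9038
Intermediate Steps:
83*(-109) + A(7) = 83*(-109) + 9 = -9047 + 9 = -9038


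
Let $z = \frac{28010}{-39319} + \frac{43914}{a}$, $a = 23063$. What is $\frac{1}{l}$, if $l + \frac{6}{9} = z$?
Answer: $\frac{2720442291}{1428351614} \approx 1.9046$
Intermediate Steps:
$z = \frac{1080659936}{906814097}$ ($z = \frac{28010}{-39319} + \frac{43914}{23063} = 28010 \left(- \frac{1}{39319}\right) + 43914 \cdot \frac{1}{23063} = - \frac{28010}{39319} + \frac{43914}{23063} = \frac{1080659936}{906814097} \approx 1.1917$)
$l = \frac{1428351614}{2720442291}$ ($l = - \frac{2}{3} + \frac{1080659936}{906814097} = \frac{1428351614}{2720442291} \approx 0.52504$)
$\frac{1}{l} = \frac{1}{\frac{1428351614}{2720442291}} = \frac{2720442291}{1428351614}$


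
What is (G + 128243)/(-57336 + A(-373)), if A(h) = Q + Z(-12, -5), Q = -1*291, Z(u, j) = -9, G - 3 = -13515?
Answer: -114731/57636 ≈ -1.9906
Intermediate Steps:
G = -13512 (G = 3 - 13515 = -13512)
Q = -291
A(h) = -300 (A(h) = -291 - 9 = -300)
(G + 128243)/(-57336 + A(-373)) = (-13512 + 128243)/(-57336 - 300) = 114731/(-57636) = 114731*(-1/57636) = -114731/57636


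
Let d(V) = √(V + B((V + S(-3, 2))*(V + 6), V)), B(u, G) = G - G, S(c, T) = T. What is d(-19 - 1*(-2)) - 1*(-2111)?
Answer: 2111 + I*√17 ≈ 2111.0 + 4.1231*I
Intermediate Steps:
B(u, G) = 0
d(V) = √V (d(V) = √(V + 0) = √V)
d(-19 - 1*(-2)) - 1*(-2111) = √(-19 - 1*(-2)) - 1*(-2111) = √(-19 + 2) + 2111 = √(-17) + 2111 = I*√17 + 2111 = 2111 + I*√17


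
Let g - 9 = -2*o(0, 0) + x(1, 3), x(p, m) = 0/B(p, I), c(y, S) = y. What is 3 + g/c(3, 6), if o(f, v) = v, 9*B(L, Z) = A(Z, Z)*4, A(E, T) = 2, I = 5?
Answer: 6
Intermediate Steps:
B(L, Z) = 8/9 (B(L, Z) = (2*4)/9 = (⅑)*8 = 8/9)
x(p, m) = 0 (x(p, m) = 0/(8/9) = 0*(9/8) = 0)
g = 9 (g = 9 + (-2*0 + 0) = 9 + (0 + 0) = 9 + 0 = 9)
3 + g/c(3, 6) = 3 + 9/3 = 3 + (⅓)*9 = 3 + 3 = 6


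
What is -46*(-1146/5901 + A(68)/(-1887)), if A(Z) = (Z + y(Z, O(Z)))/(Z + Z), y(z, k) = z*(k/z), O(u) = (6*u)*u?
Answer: 51661933/3711729 ≈ 13.919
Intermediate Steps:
O(u) = 6*u**2
y(z, k) = k
A(Z) = (Z + 6*Z**2)/(2*Z) (A(Z) = (Z + 6*Z**2)/(Z + Z) = (Z + 6*Z**2)/((2*Z)) = (Z + 6*Z**2)*(1/(2*Z)) = (Z + 6*Z**2)/(2*Z))
-46*(-1146/5901 + A(68)/(-1887)) = -46*(-1146/5901 + (1/2 + 3*68)/(-1887)) = -46*(-1146*1/5901 + (1/2 + 204)*(-1/1887)) = -46*(-382/1967 + (409/2)*(-1/1887)) = -46*(-382/1967 - 409/3774) = -46*(-2246171/7423458) = 51661933/3711729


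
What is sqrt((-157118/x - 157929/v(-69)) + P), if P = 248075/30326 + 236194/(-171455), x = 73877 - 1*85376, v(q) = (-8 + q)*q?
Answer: I*sqrt(103809711551338353172254145316783970)/105887311203936570 ≈ 3.0428*I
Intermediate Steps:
v(q) = q*(-8 + q)
x = -11499 (x = 73877 - 85376 = -11499)
P = 35370879881/5199544330 (P = 248075*(1/30326) + 236194*(-1/171455) = 248075/30326 - 236194/171455 = 35370879881/5199544330 ≈ 6.8027)
sqrt((-157118/x - 157929/v(-69)) + P) = sqrt((-157118/(-11499) - 157929*(-1/(69*(-8 - 69)))) + 35370879881/5199544330) = sqrt((-157118*(-1/11499) - 157929/((-69*(-77)))) + 35370879881/5199544330) = sqrt((157118/11499 - 157929/5313) + 35370879881/5199544330) = sqrt((157118/11499 - 157929*1/5313) + 35370879881/5199544330) = sqrt((157118/11499 - 52643/1771) + 35370879881/5199544330) = sqrt(-327085879/20364729 + 35370879881/5199544330) = sqrt(-980379144309398821/105887311203936570) = I*sqrt(103809711551338353172254145316783970)/105887311203936570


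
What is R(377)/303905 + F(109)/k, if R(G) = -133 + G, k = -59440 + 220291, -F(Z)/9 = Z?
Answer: -86294387/16294474385 ≈ -0.0052959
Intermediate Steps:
F(Z) = -9*Z
k = 160851
R(377)/303905 + F(109)/k = (-133 + 377)/303905 - 9*109/160851 = 244*(1/303905) - 981*1/160851 = 244/303905 - 327/53617 = -86294387/16294474385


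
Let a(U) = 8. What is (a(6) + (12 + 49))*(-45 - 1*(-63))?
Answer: 1242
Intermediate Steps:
(a(6) + (12 + 49))*(-45 - 1*(-63)) = (8 + (12 + 49))*(-45 - 1*(-63)) = (8 + 61)*(-45 + 63) = 69*18 = 1242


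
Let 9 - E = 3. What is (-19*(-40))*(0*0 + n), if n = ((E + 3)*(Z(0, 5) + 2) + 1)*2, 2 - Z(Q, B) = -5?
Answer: 124640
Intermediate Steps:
E = 6 (E = 9 - 1*3 = 9 - 3 = 6)
Z(Q, B) = 7 (Z(Q, B) = 2 - 1*(-5) = 2 + 5 = 7)
n = 164 (n = ((6 + 3)*(7 + 2) + 1)*2 = (9*9 + 1)*2 = (81 + 1)*2 = 82*2 = 164)
(-19*(-40))*(0*0 + n) = (-19*(-40))*(0*0 + 164) = 760*(0 + 164) = 760*164 = 124640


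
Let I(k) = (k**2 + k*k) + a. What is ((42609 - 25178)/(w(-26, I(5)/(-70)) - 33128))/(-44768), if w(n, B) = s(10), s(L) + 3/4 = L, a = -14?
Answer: 17431/1482660200 ≈ 1.1757e-5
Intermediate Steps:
s(L) = -3/4 + L
I(k) = -14 + 2*k**2 (I(k) = (k**2 + k*k) - 14 = (k**2 + k**2) - 14 = 2*k**2 - 14 = -14 + 2*k**2)
w(n, B) = 37/4 (w(n, B) = -3/4 + 10 = 37/4)
((42609 - 25178)/(w(-26, I(5)/(-70)) - 33128))/(-44768) = ((42609 - 25178)/(37/4 - 33128))/(-44768) = (17431/(-132475/4))*(-1/44768) = (17431*(-4/132475))*(-1/44768) = -69724/132475*(-1/44768) = 17431/1482660200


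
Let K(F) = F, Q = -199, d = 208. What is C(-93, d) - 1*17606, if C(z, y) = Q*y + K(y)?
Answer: -58790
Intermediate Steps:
C(z, y) = -198*y (C(z, y) = -199*y + y = -198*y)
C(-93, d) - 1*17606 = -198*208 - 1*17606 = -41184 - 17606 = -58790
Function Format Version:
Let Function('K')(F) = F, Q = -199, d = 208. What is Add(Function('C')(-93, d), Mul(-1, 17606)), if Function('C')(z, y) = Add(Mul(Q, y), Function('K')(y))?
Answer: -58790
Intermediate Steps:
Function('C')(z, y) = Mul(-198, y) (Function('C')(z, y) = Add(Mul(-199, y), y) = Mul(-198, y))
Add(Function('C')(-93, d), Mul(-1, 17606)) = Add(Mul(-198, 208), Mul(-1, 17606)) = Add(-41184, -17606) = -58790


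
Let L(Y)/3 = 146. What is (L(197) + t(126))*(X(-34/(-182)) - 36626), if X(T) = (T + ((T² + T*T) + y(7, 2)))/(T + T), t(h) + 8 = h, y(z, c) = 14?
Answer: -31470374230/1547 ≈ -2.0343e+7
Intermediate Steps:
L(Y) = 438 (L(Y) = 3*146 = 438)
t(h) = -8 + h
X(T) = (14 + T + 2*T²)/(2*T) (X(T) = (T + ((T² + T*T) + 14))/(T + T) = (T + ((T² + T²) + 14))/((2*T)) = (T + (2*T² + 14))*(1/(2*T)) = (T + (14 + 2*T²))*(1/(2*T)) = (14 + T + 2*T²)*(1/(2*T)) = (14 + T + 2*T²)/(2*T))
(L(197) + t(126))*(X(-34/(-182)) - 36626) = (438 + (-8 + 126))*((½ - 34/(-182) + 7/((-34/(-182)))) - 36626) = (438 + 118)*((½ - 34*(-1/182) + 7/((-34*(-1/182)))) - 36626) = 556*((½ + 17/91 + 7/(17/91)) - 36626) = 556*((½ + 17/91 + 7*(91/17)) - 36626) = 556*((½ + 17/91 + 637/17) - 36626) = 556*(118059/3094 - 36626) = 556*(-113202785/3094) = -31470374230/1547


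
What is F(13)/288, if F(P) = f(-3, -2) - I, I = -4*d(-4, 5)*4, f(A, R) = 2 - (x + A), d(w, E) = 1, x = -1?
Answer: 11/144 ≈ 0.076389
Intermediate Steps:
f(A, R) = 3 - A (f(A, R) = 2 - (-1 + A) = 2 + (1 - A) = 3 - A)
I = -16 (I = -4*1*4 = -4*4 = -16)
F(P) = 22 (F(P) = (3 - 1*(-3)) - 1*(-16) = (3 + 3) + 16 = 6 + 16 = 22)
F(13)/288 = 22/288 = 22*(1/288) = 11/144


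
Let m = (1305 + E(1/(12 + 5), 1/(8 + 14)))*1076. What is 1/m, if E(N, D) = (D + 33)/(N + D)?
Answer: 39/68061304 ≈ 5.7301e-7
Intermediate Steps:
E(N, D) = (33 + D)/(D + N)
m = 68061304/39 (m = (1305 + (33 + 1/(8 + 14))/(1/(8 + 14) + 1/(12 + 5)))*1076 = (1305 + (33 + 1/22)/(1/22 + 1/17))*1076 = (1305 + (727/22)/(39/374))*1076 = (1305 + (374/39)*(727/22))*1076 = (1305 + 12359/39)*1076 = (63254/39)*1076 = 68061304/39 ≈ 1.7452e+6)
1/m = 1/(68061304/39) = 39/68061304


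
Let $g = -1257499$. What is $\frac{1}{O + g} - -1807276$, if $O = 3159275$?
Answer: $\frac{3437034122177}{1901776} \approx 1.8073 \cdot 10^{6}$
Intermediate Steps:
$\frac{1}{O + g} - -1807276 = \frac{1}{3159275 - 1257499} - -1807276 = \frac{1}{1901776} + 1807276 = \frac{3437034122177}{1901776}$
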